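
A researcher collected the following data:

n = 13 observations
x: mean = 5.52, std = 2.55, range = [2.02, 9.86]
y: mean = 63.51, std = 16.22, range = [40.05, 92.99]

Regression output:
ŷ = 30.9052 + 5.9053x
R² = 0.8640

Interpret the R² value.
About 86.40% of the variability in y is accounted for by the regression on x (R² = 0.8640) — a strong linear fit.

R² (coefficient of determination) measures the proportion of variance in y explained by the regression model.

Here R² = 0.8640:
- Explained: 86.40% of the variation in y
- Unexplained (residual): 100% − 86.40% = 13.60%
- Rule of thumb (below 0.3 weak; 0.3 to below 0.7 moderate; 0.7 and above strong) → strong

Equivalently, for simple linear regression R² = r², so |r| = √0.8640 ≈ 0.9295.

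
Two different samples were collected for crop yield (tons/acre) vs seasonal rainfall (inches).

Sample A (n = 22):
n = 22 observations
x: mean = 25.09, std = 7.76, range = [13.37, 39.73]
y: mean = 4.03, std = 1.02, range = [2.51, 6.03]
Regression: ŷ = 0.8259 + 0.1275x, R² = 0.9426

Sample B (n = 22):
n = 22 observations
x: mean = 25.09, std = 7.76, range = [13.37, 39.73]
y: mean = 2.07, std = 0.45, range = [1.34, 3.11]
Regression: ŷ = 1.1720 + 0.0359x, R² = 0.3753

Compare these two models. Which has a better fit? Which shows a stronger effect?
Model A has the better fit (R² = 0.9426 vs 0.3753). Model A shows the stronger effect (|β₁| = 0.1275 vs 0.0359).

Model Comparison:

Fit — compare R²:
- Model A: R² = 0.9426 → 94.26% of variance in crop yield explained
- Model B: R² = 0.3753 → 37.53% of variance in crop yield explained
- 0.9426 > 0.3753 → Model A has the better fit

Effect size (slope magnitude):
- Model A: β₁ = 0.1275 → predicted crop yield rises 0.1275 tons/acre per additional inch of rainfall
- Model B: β₁ = 0.0359 → predicted crop yield rises 0.0359 tons/acre per additional inch of rainfall
- |0.1275| > |0.0359| → Model A shows the stronger marginal effect

Note: R² measures how tightly points cluster around the line; β₁ measures how steep the line is — they answer different questions.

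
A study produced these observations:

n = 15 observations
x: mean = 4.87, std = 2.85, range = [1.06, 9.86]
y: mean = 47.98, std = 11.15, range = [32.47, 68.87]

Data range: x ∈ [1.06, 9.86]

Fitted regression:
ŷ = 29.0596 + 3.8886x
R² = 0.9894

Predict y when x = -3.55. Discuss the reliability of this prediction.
The equation gives ŷ = 15.2551; however x = -3.55 is 4.61 units below the observed range, so this extrapolated value should not be trusted.

Prediction calculation:
ŷ = 29.0596 + 3.8886 × (-3.55)
ŷ = 15.2551

Reliability:
- Data range: x ∈ [1.06, 9.86]
- Prediction point: x = -3.55 is 4.61 units below the observed range → this is EXTRAPOLATION, not interpolation

Why that matters here:
- The standard error of prediction grows with (x − x̄)², and x = -3.55 is far from x̄ = 4.87
- Real relationships often flatten, saturate, or turn nonlinear at extremes
- The linear relationship may not hold outside the observed range

Report the number if required, but flag clearly that it is an extrapolation.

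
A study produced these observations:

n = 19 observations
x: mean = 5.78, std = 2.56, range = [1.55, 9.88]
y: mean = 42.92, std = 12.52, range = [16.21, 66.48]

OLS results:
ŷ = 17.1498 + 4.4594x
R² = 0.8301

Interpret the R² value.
The model explains 83.01% of the variance in y (R² = 0.8301), leaving 16.99% unexplained; the fit is strong.

The coefficient of determination R² is the fraction of the total variation in y that the fitted line accounts for.

Here R² = 0.8301:
- Explained: 83.01% of the variation in y
- Unexplained (residual): 100% − 83.01% = 16.99%
- Rule of thumb (below 0.3 weak; 0.3 to below 0.7 moderate; 0.7 and above strong) → strong

Note: R² never decreases when predictors are added, so it should not be used alone to compare models of different size.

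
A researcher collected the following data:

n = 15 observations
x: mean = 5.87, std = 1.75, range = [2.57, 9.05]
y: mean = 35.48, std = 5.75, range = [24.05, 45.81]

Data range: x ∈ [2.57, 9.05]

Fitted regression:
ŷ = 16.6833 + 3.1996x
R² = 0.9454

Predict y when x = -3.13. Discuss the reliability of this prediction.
The equation gives ŷ = 6.6686; however x = -3.13 is 5.70 units below the observed range, so this extrapolated value should not be trusted.

Prediction calculation:
ŷ = 16.6833 + 3.1996 × (-3.13)
ŷ = 6.6686

Reliability:
- Data range: x ∈ [2.57, 9.05]
- Prediction point: x = -3.13 is 5.70 units below the observed range → this is EXTRAPOLATION, not interpolation

Why that matters here:
- The linear relationship may not hold outside the observed range
- There are no observations near this x to validate the fitted line there

Report the number if required, but flag clearly that it is an extrapolation.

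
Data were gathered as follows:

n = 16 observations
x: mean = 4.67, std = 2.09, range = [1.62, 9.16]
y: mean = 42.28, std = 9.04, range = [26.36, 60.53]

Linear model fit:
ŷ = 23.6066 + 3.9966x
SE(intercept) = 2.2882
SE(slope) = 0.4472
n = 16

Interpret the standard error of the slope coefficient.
SE(slope) = 0.4472 measures the uncertainty in the estimated slope. The coefficient is estimated precisely (SE/|β̂₁| = 11.2%).

SE(β̂₁) = s / √Sxx, where s is the residual standard deviation and Sxx = Σ(x − x̄)². It is the yardstick for how far β̂₁ = 3.9966 could plausibly be from the true slope.

Relative precision:
- SE / |β̂₁| = 0.4472 / 3.9966 = 11.2%
- Rule of thumb (under 20%: precise; 20% to under 50%: moderately precise; 50% or more: imprecise) → precise

Link to interval estimation: a confidence interval for β₁ is β̂₁ ± t* × 0.4472, so SE sets the half-width per unit of t*.

What drives SE(β̂₁): more residual scatter → larger SE.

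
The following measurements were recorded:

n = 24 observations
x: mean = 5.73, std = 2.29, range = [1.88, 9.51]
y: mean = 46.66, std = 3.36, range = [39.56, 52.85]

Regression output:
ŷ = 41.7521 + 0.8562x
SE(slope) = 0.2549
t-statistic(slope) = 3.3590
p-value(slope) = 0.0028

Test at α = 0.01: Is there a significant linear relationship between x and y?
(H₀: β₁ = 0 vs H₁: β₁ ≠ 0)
p-value = 0.0028 < α = 0.01, so we reject H₀. The relationship is significant.

Hypothesis test for the slope coefficient:

H₀: β₁ = 0 (no linear relationship)
H₁: β₁ ≠ 0 (linear relationship exists)

Test statistic: t = β̂₁ / SE(β̂₁) = 0.8562 / 0.2549 = 3.3590

With df = 22, the two-sided p-value for |t| = 3.3590 is 0.0028.

Decision rule: reject H₀ if p-value < α.
p-value = 0.0028 < α = 0.01 → reject H₀.

There is sufficient evidence at the 1% significance level to conclude that a linear relationship exists between x and y.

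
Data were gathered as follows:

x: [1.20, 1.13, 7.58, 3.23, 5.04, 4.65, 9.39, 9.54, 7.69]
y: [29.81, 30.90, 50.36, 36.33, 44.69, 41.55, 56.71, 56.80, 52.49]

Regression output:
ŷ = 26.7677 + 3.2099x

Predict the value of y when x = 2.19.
ŷ = 33.7974

To predict y for x = 2.19, substitute into the regression equation:

ŷ = 26.7677 + 3.2099 × 2.19
ŷ = 26.7677 + 7.0297
ŷ = 33.7974

This is a point prediction; actual observations scatter around it by roughly the residual standard deviation.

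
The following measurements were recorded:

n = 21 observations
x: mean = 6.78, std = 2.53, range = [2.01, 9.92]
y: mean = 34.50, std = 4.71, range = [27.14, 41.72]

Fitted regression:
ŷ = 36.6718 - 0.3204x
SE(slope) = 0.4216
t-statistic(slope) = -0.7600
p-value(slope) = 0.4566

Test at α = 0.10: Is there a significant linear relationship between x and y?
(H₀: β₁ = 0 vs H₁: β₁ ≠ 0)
p-value = 0.4566 ≥ α = 0.10, so we fail to reject H₀. The relationship is not significant.

Hypothesis test for the slope coefficient:

H₀: β₁ = 0 (no linear relationship)
H₁: β₁ ≠ 0 (linear relationship exists)

Test statistic: t = β̂₁ / SE(β̂₁) = -0.3204 / 0.4216 = -0.7600

p = 0.4566: how often a slope estimate this far from 0 (in SE units) would arise by chance if β₁ were truly 0.

Decision rule: reject H₀ if p-value < α.
p-value = 0.4566 ≥ α = 0.10 → fail to reject H₀.

Conclusion: the linear association between x and y is not significant at the 10% level.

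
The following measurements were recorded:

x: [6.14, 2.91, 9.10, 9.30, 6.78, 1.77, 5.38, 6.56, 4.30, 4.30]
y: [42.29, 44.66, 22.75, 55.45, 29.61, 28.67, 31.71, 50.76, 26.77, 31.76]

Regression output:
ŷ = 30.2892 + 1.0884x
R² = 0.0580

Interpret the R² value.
R² = 0.0580 means 5.80% of the variation in y is explained by the linear relationship with x. This indicates a weak fit.

The coefficient of determination R² is the fraction of the total variation in y that the fitted line accounts for.

Here R² = 0.0580:
- Explained: 5.80% of the variation in y
- Unexplained (residual): 100% − 5.80% = 94.20%
- Rule of thumb (below 0.3 weak; 0.3 to below 0.7 moderate; 0.7 and above strong) → weak

Equivalently, for simple linear regression R² = r², so |r| = √0.0580 ≈ 0.2408.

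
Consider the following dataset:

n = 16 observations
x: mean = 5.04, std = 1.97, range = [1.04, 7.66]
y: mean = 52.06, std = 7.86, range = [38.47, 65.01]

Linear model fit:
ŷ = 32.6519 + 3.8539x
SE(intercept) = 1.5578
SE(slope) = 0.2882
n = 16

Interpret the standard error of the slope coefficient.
SE(slope) = 0.2882 measures the uncertainty in the estimated slope. The coefficient is estimated precisely (SE/|β̂₁| = 7.5%).

What SE measures:
- The standard error quantifies the sampling variability of the coefficient estimate
- It is the estimated standard deviation of β̂₁ across hypothetical repeated samples of the same size
- Smaller SE → more precise estimate

Relative precision:
- SE / |β̂₁| = 0.2882 / 3.8539 = 7.5%
- Rule of thumb (under 20%: precise; 20% to under 50%: moderately precise; 50% or more: imprecise) → precise

Link to interval estimation: a confidence interval for β₁ is β̂₁ ± t* × 0.2882, so SE sets the half-width per unit of t*.

What drives SE(β̂₁): larger n (here n = 16) → smaller SE.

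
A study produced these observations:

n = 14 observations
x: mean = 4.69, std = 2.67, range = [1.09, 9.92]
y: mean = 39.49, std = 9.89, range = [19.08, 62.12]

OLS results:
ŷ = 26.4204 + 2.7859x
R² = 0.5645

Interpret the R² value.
R² = 0.5645 means 56.45% of the variation in y is explained by the linear relationship with x. This indicates a moderate fit.

The coefficient of determination R² is the fraction of the total variation in y that the fitted line accounts for.

Here R² = 0.5645:
- Explained: 56.45% of the variation in y
- Unexplained (residual): 100% − 56.45% = 43.55%
- Rule of thumb (below 0.3 weak; 0.3 to below 0.7 moderate; 0.7 and above strong) → moderate

Note: R² says nothing about causation, and a high R² does not by itself mean the linear form is appropriate — check the residuals.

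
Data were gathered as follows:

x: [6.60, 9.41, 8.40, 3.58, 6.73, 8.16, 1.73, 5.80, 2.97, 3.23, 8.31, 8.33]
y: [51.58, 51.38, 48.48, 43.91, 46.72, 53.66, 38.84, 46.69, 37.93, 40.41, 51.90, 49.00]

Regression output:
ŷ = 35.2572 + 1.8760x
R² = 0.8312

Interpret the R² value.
The model explains 83.12% of the variance in y (R² = 0.8312), leaving 16.88% unexplained; the fit is strong.

The coefficient of determination R² is the fraction of the total variation in y that the fitted line accounts for.

Here R² = 0.8312:
- Explained: 83.12% of the variation in y
- Unexplained (residual): 100% − 83.12% = 16.88%
- Rule of thumb (below 0.3 weak; 0.3 to below 0.7 moderate; 0.7 and above strong) → strong

Note: R² says nothing about causation, and a high R² does not by itself mean the linear form is appropriate — check the residuals.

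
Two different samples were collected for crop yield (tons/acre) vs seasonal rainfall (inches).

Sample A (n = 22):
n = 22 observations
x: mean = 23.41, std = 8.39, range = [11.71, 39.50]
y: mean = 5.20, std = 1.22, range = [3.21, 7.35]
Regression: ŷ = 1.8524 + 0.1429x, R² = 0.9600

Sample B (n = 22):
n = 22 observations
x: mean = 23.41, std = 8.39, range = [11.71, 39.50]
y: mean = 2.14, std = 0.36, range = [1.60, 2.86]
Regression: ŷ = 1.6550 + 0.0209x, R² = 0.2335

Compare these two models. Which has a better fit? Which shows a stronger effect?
Model A has the better fit (R² = 0.9600 vs 0.2335). Model A shows the stronger effect (|β₁| = 0.1429 vs 0.0209).

Model Comparison:

Which explains more variance? (R²)
- Model A: R² = 0.9600 → 96.00% of variance in crop yield explained
- Model B: R² = 0.2335 → 23.35% of variance in crop yield explained
- 0.9600 > 0.2335 → Model A has the better fit

Effect size (slope magnitude):
- Model A: β₁ = 0.1429 → predicted crop yield rises 0.1429 tons/acre per additional inch of rainfall
- Model B: β₁ = 0.0209 → predicted crop yield rises 0.0209 tons/acre per additional inch of rainfall
- |0.1429| > |0.0209| → Model A shows the stronger marginal effect

Notes:
- R² measures how tightly points cluster around the line; β₁ measures how steep the line is — they answer different questions.
- A steeper slope doesn't make a better model if the scatter around the line is large.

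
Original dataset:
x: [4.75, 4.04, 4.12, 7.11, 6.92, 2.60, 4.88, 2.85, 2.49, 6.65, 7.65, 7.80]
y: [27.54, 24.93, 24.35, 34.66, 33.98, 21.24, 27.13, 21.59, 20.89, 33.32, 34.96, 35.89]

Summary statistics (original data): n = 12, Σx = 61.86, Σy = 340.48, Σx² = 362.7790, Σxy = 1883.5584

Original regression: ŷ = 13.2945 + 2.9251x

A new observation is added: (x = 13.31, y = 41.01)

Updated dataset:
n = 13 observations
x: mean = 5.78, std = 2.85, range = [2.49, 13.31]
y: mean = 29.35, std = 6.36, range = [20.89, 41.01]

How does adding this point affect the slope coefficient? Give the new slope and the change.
Adding the point moves β₁ from 2.9251 to 2.1230, i.e. it decreases by 0.8021 (-27.4%).

The new point has HIGH LEVERAGE: x = 13.31 is far from the original mean x̄ = 61.86/12 ≈ 5.16 (original range [2.49, 7.80]).

Step 1: Update the sums with the new point (n goes from 12 to 13)
Σx  = 61.86 + 13.31 = 75.17
Σy  = 340.48 + 41.01 = 381.49
Σx² = 362.7790 + 13.31² = 362.7790 + 177.1561 = 539.9351
Σxy = 1883.5584 + 13.31×41.01 = 1883.5584 + 545.8431 = 2429.4015

Step 2: Recompute the slope with b₁ = (nΣxy − ΣxΣy) / (nΣx² − (Σx)²)
Numerator   = 13×2429.4015 − 75.17×381.49 = 31582.2195 − 28676.6033 = 2905.6162
Denominator = 13×539.9351 − 75.17² = 7019.1563 − 5650.5289 = 1368.6274
b₁(new) = 2905.6162 / 1368.6274 = 2.1230

(Same formula on the original sums: (12×1883.5584 − 61.86×340.48) / (12×362.7790 − 61.86²) = 1540.6080 / 526.6884 = 2.9251, matching the given fit.)

Step 3: Change in slope
Δβ₁ = 2.1230 − 2.9251 = -0.8021
Relative change = -0.8021 / 2.9251 × 100% = -27.4%
→ the slope decreases when the point is added.

Because the point sits below the extension of the original line at a high-leverage x, it tilts the fit down.
In practice: examine leverage (hᵢ) and Cook's distance rather than deleting it automatically; investigate whether it comes from the same population as the rest of the sample.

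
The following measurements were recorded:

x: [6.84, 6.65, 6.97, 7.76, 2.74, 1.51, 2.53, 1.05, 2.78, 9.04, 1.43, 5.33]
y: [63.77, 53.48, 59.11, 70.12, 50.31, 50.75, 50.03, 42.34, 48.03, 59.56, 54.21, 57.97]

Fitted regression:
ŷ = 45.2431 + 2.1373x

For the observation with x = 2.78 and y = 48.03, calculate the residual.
Residual = -3.1548

The residual is the difference between the actual value and the predicted value:

Residual = y - ŷ

Step 1: Calculate predicted value
ŷ = 45.2431 + 2.1373 × 2.78
ŷ = 51.1848

Step 2: Calculate residual
Residual = 48.03 - 51.1848
Residual = -3.1548

Interpretation: the model overestimates the actual value by 3.1548 at this point (negative residual → observation lies below the fitted line).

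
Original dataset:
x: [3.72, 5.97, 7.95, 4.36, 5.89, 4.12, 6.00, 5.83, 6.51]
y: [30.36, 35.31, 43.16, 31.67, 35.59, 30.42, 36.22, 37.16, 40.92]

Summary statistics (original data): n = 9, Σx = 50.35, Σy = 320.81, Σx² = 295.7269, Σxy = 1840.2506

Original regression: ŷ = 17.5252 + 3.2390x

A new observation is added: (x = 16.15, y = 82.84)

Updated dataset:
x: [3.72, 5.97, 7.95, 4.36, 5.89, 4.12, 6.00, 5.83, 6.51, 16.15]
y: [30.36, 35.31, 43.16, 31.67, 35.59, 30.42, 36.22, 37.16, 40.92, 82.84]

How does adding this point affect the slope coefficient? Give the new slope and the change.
The slope changes from 3.2390 to 4.3197 (change of +1.0807, or +33.4%).

The new point has HIGH LEVERAGE: x = 16.15 is far from the original mean x̄ = 50.35/9 ≈ 5.59 (original range [3.72, 7.95]).

Step 1: Update the sums with the new point (n goes from 9 to 10)
Σx  = 50.35 + 16.15 = 66.50
Σy  = 320.81 + 82.84 = 403.65
Σx² = 295.7269 + 16.15² = 295.7269 + 260.8225 = 556.5494
Σxy = 1840.2506 + 16.15×82.84 = 1840.2506 + 1337.8660 = 3178.1166

Step 2: Recompute the slope with b₁ = (nΣxy − ΣxΣy) / (nΣx² − (Σx)²)
Numerator   = 10×3178.1166 − 66.50×403.65 = 31781.1660 − 26842.7250 = 4938.4410
Denominator = 10×556.5494 − 66.50² = 5565.4940 − 4422.2500 = 1143.2440
b₁(new) = 4938.4410 / 1143.2440 = 4.3197

(Same formula on the original sums: (9×1840.2506 − 50.35×320.81) / (9×295.7269 − 50.35²) = 409.4719 / 126.4196 = 3.2390, matching the given fit.)

Step 3: Change in slope
Δβ₁ = 4.3197 − 3.2390 = +1.0807
Relative change = +1.0807 / 3.2390 × 100% = +33.4%
→ the slope increases when the point is added.

Because the point sits above the extension of the original line at a high-leverage x, it tilts the fit up.
In practice: check such a point for data-entry or measurement error; examine leverage (hᵢ) and Cook's distance rather than deleting it automatically.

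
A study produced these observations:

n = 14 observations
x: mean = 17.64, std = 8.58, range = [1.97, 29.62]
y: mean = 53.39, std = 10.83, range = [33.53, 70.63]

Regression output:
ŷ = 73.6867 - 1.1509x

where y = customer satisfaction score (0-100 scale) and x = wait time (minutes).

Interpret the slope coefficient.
On average, satisfaction score is about 1.1509 points lower for every extra minute of wait time.

β₁ = -1.1509 is the change in predicted satisfaction score (points) per additional minute of wait time.

Interpretation:
- Wait time up by 1 minute → predicted satisfaction score decreases by 1.1509 points
- The effect is assumed constant over the observed range of x (linearity)
- The sign (−) gives the direction; the magnitude 1.1509 gives the size of the effect per minute

The intercept β₀ = 73.6867 is the predicted satisfaction score when wait time = 0; since the smallest observed x is 1.97, this is an extrapolation and mainly anchors the line.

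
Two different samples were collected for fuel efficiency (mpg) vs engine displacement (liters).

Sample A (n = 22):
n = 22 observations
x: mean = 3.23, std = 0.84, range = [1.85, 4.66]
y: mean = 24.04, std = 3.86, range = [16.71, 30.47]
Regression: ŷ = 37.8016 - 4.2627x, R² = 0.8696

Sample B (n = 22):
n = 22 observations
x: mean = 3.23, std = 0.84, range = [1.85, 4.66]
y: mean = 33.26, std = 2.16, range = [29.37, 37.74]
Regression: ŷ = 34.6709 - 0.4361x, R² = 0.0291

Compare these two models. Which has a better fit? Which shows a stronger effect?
Model A has the better fit (R² = 0.8696 vs 0.0291). Model A shows the stronger effect (|β₁| = 4.2627 vs 0.4361).

Model Comparison:

Goodness of fit (R²):
- Model A: R² = 0.8696 → 86.96% of variance in fuel efficiency explained
- Model B: R² = 0.0291 → 2.91% of variance in fuel efficiency explained
- 0.8696 > 0.0291 → Model A has the better fit

Effect size (slope magnitude):
- Model A: β₁ = -4.2627 → predicted fuel efficiency falls 4.2627 mpg per additional liter of engine displacement
- Model B: β₁ = -0.4361 → predicted fuel efficiency falls 0.4361 mpg per additional liter of engine displacement
- |-4.2627| > |-0.4361| → Model A shows the stronger marginal effect

Notes:
- The two samples could reflect different populations, time periods, or measurement quality.
- A steeper slope doesn't make a better model if the scatter around the line is large.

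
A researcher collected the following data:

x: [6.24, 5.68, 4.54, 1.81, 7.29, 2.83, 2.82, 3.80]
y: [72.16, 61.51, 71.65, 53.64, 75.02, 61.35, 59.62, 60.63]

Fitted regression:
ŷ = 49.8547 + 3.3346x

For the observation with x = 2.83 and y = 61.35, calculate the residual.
Residual = 2.0584

The residual is the difference between the actual value and the predicted value:

Residual = y - ŷ

Step 1: Calculate predicted value
ŷ = 49.8547 + 3.3346 × 2.83
ŷ = 59.2916

Step 2: Calculate residual
Residual = 61.35 - 59.2916
Residual = 2.0584

The residual is positive, so the observed y = 61.35 sits above the regression line (the line underestimates it by 2.0584).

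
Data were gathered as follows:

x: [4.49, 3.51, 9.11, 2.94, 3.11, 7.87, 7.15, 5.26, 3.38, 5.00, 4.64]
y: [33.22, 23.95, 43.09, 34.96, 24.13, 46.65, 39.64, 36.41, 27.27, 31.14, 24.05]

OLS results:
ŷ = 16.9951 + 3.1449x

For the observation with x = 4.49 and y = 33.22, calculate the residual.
Residual = 2.1043

The residual is the difference between the actual value and the predicted value:

Residual = y - ŷ

Step 1: Calculate predicted value
ŷ = 16.9951 + 3.1449 × 4.49
ŷ = 31.1157

Step 2: Calculate residual
Residual = 33.22 - 31.1157
Residual = 2.1043

The residual is positive, so the observed y = 33.22 sits above the regression line (the line underestimates it by 2.1043).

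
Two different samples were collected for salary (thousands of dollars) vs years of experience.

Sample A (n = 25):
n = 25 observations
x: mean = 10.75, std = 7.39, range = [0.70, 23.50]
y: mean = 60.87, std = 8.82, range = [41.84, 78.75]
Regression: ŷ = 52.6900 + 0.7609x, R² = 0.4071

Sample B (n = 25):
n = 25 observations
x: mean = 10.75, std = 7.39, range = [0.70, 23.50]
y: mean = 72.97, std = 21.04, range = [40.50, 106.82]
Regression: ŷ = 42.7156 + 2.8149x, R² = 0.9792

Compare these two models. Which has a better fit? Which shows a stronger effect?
Model B has the better fit (R² = 0.9792 vs 0.4071). Model B shows the stronger effect (|β₁| = 2.8149 vs 0.7609).

Model Comparison:

Which explains more variance? (R²)
- Model A: R² = 0.4071 → 40.71% of variance in salary explained
- Model B: R² = 0.9792 → 97.92% of variance in salary explained
- 0.9792 > 0.4071 → Model B has the better fit

Effect size (slope magnitude):
- Model A: β₁ = 0.7609 → predicted salary rises 0.7609 thousand dollars per additional year of experience
- Model B: β₁ = 2.8149 → predicted salary rises 2.8149 thousand dollars per additional year of experience
- |0.7609| < |2.8149| → Model B shows the stronger marginal effect

Notes:
- A steeper slope doesn't make a better model if the scatter around the line is large.
- A better fit (higher R²) doesn't necessarily mean a more important relationship.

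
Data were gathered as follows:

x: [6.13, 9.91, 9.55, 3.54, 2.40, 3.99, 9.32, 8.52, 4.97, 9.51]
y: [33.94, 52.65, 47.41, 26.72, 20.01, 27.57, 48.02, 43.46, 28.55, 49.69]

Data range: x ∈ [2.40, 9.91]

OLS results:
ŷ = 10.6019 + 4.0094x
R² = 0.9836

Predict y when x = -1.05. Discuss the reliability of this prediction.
ŷ = 6.3920, but this is extrapolation (below the data range [2.40, 9.91]) and may be unreliable.

Prediction calculation:
ŷ = 10.6019 + 4.0094 × (-1.05)
ŷ = 6.3920

Reliability:
- Data range: x ∈ [2.40, 9.91]
- Prediction point: x = -1.05 is 3.45 units below the observed range → this is EXTRAPOLATION, not interpolation

Why that matters here:
- R² describes fit only over the sampled x values; it says nothing about behaviour beyond them
- Real relationships often flatten, saturate, or turn nonlinear at extremes
- There are no observations near this x to validate the fitted line there

The R² = 0.9836 only validates the fit within [2.40, 9.91]; treat ŷ = 6.3920 with caution.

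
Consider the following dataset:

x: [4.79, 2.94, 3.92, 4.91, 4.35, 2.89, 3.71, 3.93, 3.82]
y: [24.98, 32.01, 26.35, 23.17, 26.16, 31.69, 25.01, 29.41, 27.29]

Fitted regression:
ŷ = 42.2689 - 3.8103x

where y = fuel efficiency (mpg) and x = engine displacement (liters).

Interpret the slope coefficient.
An increase of one liter in engine displacement is associated with a 3.8103 mpg decrease in predicted fuel efficiency.

β₁ = -3.8103 is the change in predicted fuel efficiency (mpg) per additional liter of engine displacement.

Interpretation:
- Engine displacement up by 1 liter → predicted fuel efficiency decreases by 3.8103 mpg
- This is a linear approximation: the same per-unit change is assumed across the whole observed x range
- The sign (−) gives the direction; the magnitude 3.8103 gives the size of the effect per liter

(β₀ = 42.2689 is the fitted value at x = 0 and is not part of the slope interpretation.)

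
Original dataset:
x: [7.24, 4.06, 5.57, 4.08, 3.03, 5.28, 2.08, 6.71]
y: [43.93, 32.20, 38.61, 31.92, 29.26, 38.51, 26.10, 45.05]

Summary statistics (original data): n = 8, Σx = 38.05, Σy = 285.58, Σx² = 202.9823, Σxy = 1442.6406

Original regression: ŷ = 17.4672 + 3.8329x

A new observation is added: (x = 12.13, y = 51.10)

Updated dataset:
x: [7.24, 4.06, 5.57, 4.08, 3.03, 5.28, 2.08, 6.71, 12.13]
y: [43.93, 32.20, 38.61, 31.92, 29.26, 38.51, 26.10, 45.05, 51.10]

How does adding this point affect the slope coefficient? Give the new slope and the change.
New slope β₁ = 2.6345 versus 3.8329 before: a change of -1.1984 (-31.3%).

x = 12.13 lies well outside the original x-range [2.08, 7.24] (x̄ ≈ 4.76), so this observation has high leverage and can move the slope substantially.

Step 1: Update the sums with the new point (n goes from 8 to 9)
Σx  = 38.05 + 12.13 = 50.18
Σy  = 285.58 + 51.10 = 336.68
Σx² = 202.9823 + 12.13² = 202.9823 + 147.1369 = 350.1192
Σxy = 1442.6406 + 12.13×51.10 = 1442.6406 + 619.8430 = 2062.4836

Step 2: Recompute the slope with b₁ = (nΣxy − ΣxΣy) / (nΣx² − (Σx)²)
Numerator   = 9×2062.4836 − 50.18×336.68 = 18562.3524 − 16894.6024 = 1667.7500
Denominator = 9×350.1192 − 50.18² = 3151.0728 − 2518.0324 = 633.0404
b₁(new) = 1667.7500 / 633.0404 = 2.6345

(Same formula on the original sums: (8×1442.6406 − 38.05×285.58) / (8×202.9823 − 38.05²) = 674.8058 / 176.0559 = 3.8329, matching the given fit.)

Step 3: Change in slope
Δβ₁ = 2.6345 − 3.8329 = -1.1984
Relative change = -1.1984 / 3.8329 × 100% = -31.3%
→ the slope decreases when the point is added.

Because the point sits below the extension of the original line at a high-leverage x, it tilts the fit down.
In practice: refit with and without it and report both if conclusions differ.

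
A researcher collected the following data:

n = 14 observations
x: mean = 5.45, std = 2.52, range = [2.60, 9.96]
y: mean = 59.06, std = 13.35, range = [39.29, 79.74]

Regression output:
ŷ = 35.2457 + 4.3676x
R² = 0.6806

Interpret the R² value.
The model explains 68.06% of the variance in y (R² = 0.6806), leaving 31.94% unexplained; the fit is moderate.

The coefficient of determination R² is the fraction of the total variation in y that the fitted line accounts for.

Here R² = 0.6806:
- Explained: 68.06% of the variation in y
- Unexplained (residual): 100% − 68.06% = 31.94%
- Rule of thumb (below 0.3 weak; 0.3 to below 0.7 moderate; 0.7 and above strong) → moderate

Equivalently, for simple linear regression R² = r², so |r| = √0.6806 ≈ 0.8250.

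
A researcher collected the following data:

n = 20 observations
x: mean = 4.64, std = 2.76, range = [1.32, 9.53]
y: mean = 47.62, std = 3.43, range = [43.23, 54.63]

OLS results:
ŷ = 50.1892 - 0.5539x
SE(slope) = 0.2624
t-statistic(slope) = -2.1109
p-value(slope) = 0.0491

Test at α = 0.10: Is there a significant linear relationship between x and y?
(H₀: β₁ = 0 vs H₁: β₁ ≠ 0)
p-value = 0.0491 < α = 0.10, so we reject H₀. The relationship is significant.

Hypothesis test for the slope coefficient:

H₀: β₁ = 0 (no linear relationship)
H₁: β₁ ≠ 0 (linear relationship exists)

Test statistic: t = β̂₁ / SE(β̂₁) = -0.5539 / 0.2624 = -2.1109

The p-value (0.0491) is the probability, under H₀, of a t-statistic at least as extreme as |t| = 2.1109 (two-sided, df = n − 2 = 18).

Decision rule: reject H₀ if p-value < α.
p-value = 0.0491 < α = 0.10 → reject H₀.

Conclusion: the linear association between x and y is significant at the 10% level.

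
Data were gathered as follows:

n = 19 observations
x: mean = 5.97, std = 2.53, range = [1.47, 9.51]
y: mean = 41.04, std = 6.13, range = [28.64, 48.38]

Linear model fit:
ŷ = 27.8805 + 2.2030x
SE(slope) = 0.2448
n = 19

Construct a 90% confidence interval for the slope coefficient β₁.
The 90% CI for β₁ is (1.7771, 2.6289)

Confidence interval for the slope:

The 90% CI for β₁ is: β̂₁ ± t*(α/2, n-2) × SE(β̂₁)

Step 1: Find critical t-value
- Confidence level = 0.9
- Degrees of freedom = n - 2 = 19 - 2 = 17
- t*(α/2, 17) = 1.7396

Step 2: Calculate margin of error
Margin = 1.7396 × 0.2448 = 0.4259

Step 3: Construct interval
CI = 2.2030 ± 0.4259
CI = (1.7771, 2.6289)

Interpretation: each one-unit increase in x is associated with a change in mean y of between 1.7771 and 2.6289, with 90% confidence.
The interval does not include 0, suggesting a significant linear relationship.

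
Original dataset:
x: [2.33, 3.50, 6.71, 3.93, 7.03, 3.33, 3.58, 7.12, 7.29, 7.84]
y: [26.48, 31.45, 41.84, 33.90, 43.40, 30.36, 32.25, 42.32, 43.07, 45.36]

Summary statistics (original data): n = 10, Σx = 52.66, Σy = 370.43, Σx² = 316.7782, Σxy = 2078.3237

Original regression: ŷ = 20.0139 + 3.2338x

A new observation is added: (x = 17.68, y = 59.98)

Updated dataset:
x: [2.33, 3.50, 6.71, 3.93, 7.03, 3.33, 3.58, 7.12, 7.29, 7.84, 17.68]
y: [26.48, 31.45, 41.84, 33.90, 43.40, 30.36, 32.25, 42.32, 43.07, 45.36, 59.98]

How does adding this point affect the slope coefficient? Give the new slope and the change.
Adding the point moves β₁ from 3.2338 to 2.1524, i.e. it decreases by 1.0814 (-33.4%).

The new point has HIGH LEVERAGE: x = 17.68 is far from the original mean x̄ = 52.66/10 ≈ 5.27 (original range [2.33, 7.84]).

Step 1: Update the sums with the new point (n goes from 10 to 11)
Σx  = 52.66 + 17.68 = 70.34
Σy  = 370.43 + 59.98 = 430.41
Σx² = 316.7782 + 17.68² = 316.7782 + 312.5824 = 629.3606
Σxy = 2078.3237 + 17.68×59.98 = 2078.3237 + 1060.4464 = 3138.7701

Step 2: Recompute the slope with b₁ = (nΣxy − ΣxΣy) / (nΣx² − (Σx)²)
Numerator   = 11×3138.7701 − 70.34×430.41 = 34526.4711 − 30275.0394 = 4251.4317
Denominator = 11×629.3606 − 70.34² = 6922.9666 − 4947.7156 = 1975.2510
b₁(new) = 4251.4317 / 1975.2510 = 2.1524

(Same formula on the original sums: (10×2078.3237 − 52.66×370.43) / (10×316.7782 − 52.66²) = 1276.3932 / 394.7064 = 3.2338, matching the given fit.)

Step 3: Change in slope
Δβ₁ = 2.1524 − 3.2338 = -1.0814
Relative change = -1.0814 / 3.2338 × 100% = -33.4%
→ the slope decreases when the point is added.

A high-leverage point only changes the slope if it is off the original line; here y = 59.98 is below the original trend, so the slope decreases.
In practice: investigate whether it comes from the same population as the rest of the sample.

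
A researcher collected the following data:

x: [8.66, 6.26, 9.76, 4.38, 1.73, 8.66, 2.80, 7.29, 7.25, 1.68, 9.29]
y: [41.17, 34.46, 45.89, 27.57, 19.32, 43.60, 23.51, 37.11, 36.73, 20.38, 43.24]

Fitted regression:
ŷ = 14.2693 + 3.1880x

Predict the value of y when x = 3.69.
ŷ = 26.0330

Plug x = 3.69 into the fitted line:

ŷ = 14.2693 + 3.1880 × 3.69
ŷ = 14.2693 + 11.7637
ŷ = 26.0330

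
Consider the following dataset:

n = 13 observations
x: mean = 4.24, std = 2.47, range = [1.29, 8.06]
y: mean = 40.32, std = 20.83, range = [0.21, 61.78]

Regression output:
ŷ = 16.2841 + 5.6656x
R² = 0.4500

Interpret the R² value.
About 45.00% of the variability in y is accounted for by the regression on x (R² = 0.4500) — a moderate linear fit.

R² (coefficient of determination) measures the proportion of variance in y explained by the regression model.

Here R² = 0.4500:
- Explained: 45.00% of the variation in y
- Unexplained (residual): 100% − 45.00% = 55.00%
- Rule of thumb (below 0.3 weak; 0.3 to below 0.7 moderate; 0.7 and above strong) → moderate

Calculation: R² = 1 − (SS_res / SS_tot), where SS_res is the sum of squared residuals and SS_tot the total sum of squares.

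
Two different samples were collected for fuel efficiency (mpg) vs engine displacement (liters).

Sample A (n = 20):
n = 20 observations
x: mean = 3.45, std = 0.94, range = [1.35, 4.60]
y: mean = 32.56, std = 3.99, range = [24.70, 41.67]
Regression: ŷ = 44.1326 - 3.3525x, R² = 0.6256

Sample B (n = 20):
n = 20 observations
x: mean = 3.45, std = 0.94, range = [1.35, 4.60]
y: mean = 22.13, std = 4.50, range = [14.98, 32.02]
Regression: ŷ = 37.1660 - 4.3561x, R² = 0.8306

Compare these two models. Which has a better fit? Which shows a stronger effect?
Model B has the better fit (R² = 0.8306 vs 0.6256). Model B shows the stronger effect (|β₁| = 4.3561 vs 3.3525).

Model Comparison:

Fit — compare R²:
- Model A: R² = 0.6256 → 62.56% of variance in fuel efficiency explained
- Model B: R² = 0.8306 → 83.06% of variance in fuel efficiency explained
- 0.8306 > 0.6256 → Model B has the better fit

Which has the larger per-liter effect? (|β₁|)
- Model A: β₁ = -3.3525 → predicted fuel efficiency falls 3.3525 mpg per additional liter of engine displacement
- Model B: β₁ = -4.3561 → predicted fuel efficiency falls 4.3561 mpg per additional liter of engine displacement
- |-3.3525| < |-4.3561| → Model B shows the stronger marginal effect

Notes:
- The two samples could reflect different populations, time periods, or measurement quality.
- R² measures how tightly points cluster around the line; β₁ measures how steep the line is — they answer different questions.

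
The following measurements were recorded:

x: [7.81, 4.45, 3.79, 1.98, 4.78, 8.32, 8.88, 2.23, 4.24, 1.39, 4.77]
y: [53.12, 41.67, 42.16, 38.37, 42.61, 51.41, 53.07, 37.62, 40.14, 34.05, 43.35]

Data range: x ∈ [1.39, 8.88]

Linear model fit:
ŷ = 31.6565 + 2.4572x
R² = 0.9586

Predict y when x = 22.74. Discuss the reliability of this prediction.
ŷ = 87.5332, but this is extrapolation (above the data range [1.39, 8.88]) and may be unreliable.

Prediction calculation:
ŷ = 31.6565 + 2.4572 × 22.74
ŷ = 87.5332

Reliability:
- Data range: x ∈ [1.39, 8.88]
- Prediction point: x = 22.74 is 13.86 units above the observed range → this is EXTRAPOLATION, not interpolation

Why that matters here:
- R² describes fit only over the sampled x values; it says nothing about behaviour beyond them
- The linear relationship may not hold outside the observed range

A defensible statement: 'if the linear trend continued to x = 22.74, y would be about 87.5332' — the premise is untested.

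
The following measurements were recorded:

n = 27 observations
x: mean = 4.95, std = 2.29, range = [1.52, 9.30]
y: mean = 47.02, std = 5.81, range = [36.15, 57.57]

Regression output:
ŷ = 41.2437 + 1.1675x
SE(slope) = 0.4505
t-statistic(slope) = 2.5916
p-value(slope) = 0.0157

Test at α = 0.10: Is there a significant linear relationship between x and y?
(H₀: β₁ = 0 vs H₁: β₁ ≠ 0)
p-value = 0.0157 < α = 0.10, so we reject H₀. The relationship is significant.

Hypothesis test for the slope coefficient:

H₀: β₁ = 0 (no linear relationship)
H₁: β₁ ≠ 0 (linear relationship exists)

Test statistic: t = β̂₁ / SE(β̂₁) = 1.1675 / 0.4505 = 2.5916

The p-value (0.0157) is the probability, under H₀, of a t-statistic at least as extreme as |t| = 2.5916 (two-sided, df = n − 2 = 25).

Decision rule: reject H₀ if p-value < α.
p-value = 0.0157 < α = 0.10 → reject H₀.

Conclusion: the linear association between x and y is significant at the 10% level.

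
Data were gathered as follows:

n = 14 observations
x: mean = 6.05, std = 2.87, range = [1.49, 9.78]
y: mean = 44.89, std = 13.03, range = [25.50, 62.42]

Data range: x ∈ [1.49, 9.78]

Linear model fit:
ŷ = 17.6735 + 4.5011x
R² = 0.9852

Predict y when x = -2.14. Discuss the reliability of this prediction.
The equation gives ŷ = 8.0411; however x = -2.14 is 3.63 units below the observed range, so this extrapolated value should not be trusted.

Prediction calculation:
ŷ = 17.6735 + 4.5011 × (-2.14)
ŷ = 8.0411

Reliability:
- Data range: x ∈ [1.49, 9.78]
- Prediction point: x = -2.14 is 3.63 units below the observed range → this is EXTRAPOLATION, not interpolation

Why that matters here:
- The linear relationship may not hold outside the observed range
- R² describes fit only over the sampled x values; it says nothing about behaviour beyond them
- There are no observations near this x to validate the fitted line there

Report the number if required, but flag clearly that it is an extrapolation.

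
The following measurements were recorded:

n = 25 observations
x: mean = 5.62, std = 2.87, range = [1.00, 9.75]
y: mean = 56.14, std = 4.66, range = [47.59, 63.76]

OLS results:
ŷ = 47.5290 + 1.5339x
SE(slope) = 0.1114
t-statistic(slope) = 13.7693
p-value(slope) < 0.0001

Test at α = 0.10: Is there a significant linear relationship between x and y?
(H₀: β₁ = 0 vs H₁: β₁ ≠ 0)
p-value < 0.0001 < α = 0.10, so we reject H₀. The relationship is significant.

Hypothesis test for the slope coefficient:

H₀: β₁ = 0 (no linear relationship)
H₁: β₁ ≠ 0 (linear relationship exists)

Test statistic: t = β̂₁ / SE(β̂₁) = 1.5339 / 0.1114 = 13.7693

With df = 23, the two-sided p-value for |t| = 13.7693 is <0.0001.

Decision rule: reject H₀ if p-value < α.
p-value < 0.0001 < α = 0.10 → reject H₀.

There is sufficient evidence at the 10% significance level to conclude that a linear relationship exists between x and y.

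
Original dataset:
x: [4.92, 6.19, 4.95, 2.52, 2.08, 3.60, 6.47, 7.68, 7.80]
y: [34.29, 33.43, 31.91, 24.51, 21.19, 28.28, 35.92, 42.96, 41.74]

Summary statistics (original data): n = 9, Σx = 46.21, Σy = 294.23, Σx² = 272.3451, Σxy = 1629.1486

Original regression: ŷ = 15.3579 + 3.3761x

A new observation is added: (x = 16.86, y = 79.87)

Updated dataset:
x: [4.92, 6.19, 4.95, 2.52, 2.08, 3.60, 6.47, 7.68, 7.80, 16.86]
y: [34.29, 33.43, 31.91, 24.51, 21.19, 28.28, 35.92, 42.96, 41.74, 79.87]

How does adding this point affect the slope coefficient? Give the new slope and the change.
New slope β₁ = 3.8805 versus 3.3761 before: a change of +0.5044 (+14.9%).

x = 16.86 lies well outside the original x-range [2.08, 7.80] (x̄ ≈ 5.13), so this observation has high leverage and can move the slope substantially.

Step 1: Update the sums with the new point (n goes from 9 to 10)
Σx  = 46.21 + 16.86 = 63.07
Σy  = 294.23 + 79.87 = 374.10
Σx² = 272.3451 + 16.86² = 272.3451 + 284.2596 = 556.6047
Σxy = 1629.1486 + 16.86×79.87 = 1629.1486 + 1346.6082 = 2975.7568

Step 2: Recompute the slope with b₁ = (nΣxy − ΣxΣy) / (nΣx² − (Σx)²)
Numerator   = 10×2975.7568 − 63.07×374.10 = 29757.5680 − 23594.4870 = 6163.0810
Denominator = 10×556.6047 − 63.07² = 5566.0470 − 3977.8249 = 1588.2221
b₁(new) = 6163.0810 / 1588.2221 = 3.8805

(Same formula on the original sums: (9×1629.1486 − 46.21×294.23) / (9×272.3451 − 46.21²) = 1065.9691 / 315.7418 = 3.3761, matching the given fit.)

Step 3: Change in slope
Δβ₁ = 3.8805 − 3.3761 = +0.5044
Relative change = +0.5044 / 3.3761 × 100% = +14.9%
→ the slope increases when the point is added.

Because the point sits above the extension of the original line at a high-leverage x, it tilts the fit up.
In practice: check such a point for data-entry or measurement error.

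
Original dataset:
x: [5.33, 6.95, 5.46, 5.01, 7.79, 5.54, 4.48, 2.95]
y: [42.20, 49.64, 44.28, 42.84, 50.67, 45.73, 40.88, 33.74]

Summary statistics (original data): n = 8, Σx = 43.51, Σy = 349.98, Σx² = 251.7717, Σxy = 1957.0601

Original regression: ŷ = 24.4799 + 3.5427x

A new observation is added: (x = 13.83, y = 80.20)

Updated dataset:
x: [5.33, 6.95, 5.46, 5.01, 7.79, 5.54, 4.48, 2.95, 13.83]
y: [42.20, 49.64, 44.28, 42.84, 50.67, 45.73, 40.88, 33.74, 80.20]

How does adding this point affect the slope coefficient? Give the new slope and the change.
New slope β₁ = 4.1881 versus 3.5427 before: a change of +0.6454 (+18.2%).

x = 13.83 lies well outside the original x-range [2.95, 7.79] (x̄ ≈ 5.44), so this observation has high leverage and can move the slope substantially.

Step 1: Update the sums with the new point (n goes from 8 to 9)
Σx  = 43.51 + 13.83 = 57.34
Σy  = 349.98 + 80.20 = 430.18
Σx² = 251.7717 + 13.83² = 251.7717 + 191.2689 = 443.0406
Σxy = 1957.0601 + 13.83×80.20 = 1957.0601 + 1109.1660 = 3066.2261

Step 2: Recompute the slope with b₁ = (nΣxy − ΣxΣy) / (nΣx² − (Σx)²)
Numerator   = 9×3066.2261 − 57.34×430.18 = 27596.0349 − 24666.5212 = 2929.5137
Denominator = 9×443.0406 − 57.34² = 3987.3654 − 3287.8756 = 699.4898
b₁(new) = 2929.5137 / 699.4898 = 4.1881

(Same formula on the original sums: (8×1957.0601 − 43.51×349.98) / (8×251.7717 − 43.51²) = 428.8510 / 121.0535 = 3.5427, matching the given fit.)

Step 3: Change in slope
Δβ₁ = 4.1881 − 3.5427 = +0.6454
Relative change = +0.6454 / 3.5427 × 100% = +18.2%
→ the slope increases when the point is added.

A high-leverage point only changes the slope if it is off the original line; here y = 80.20 is above the original trend, so the slope increases.
In practice: examine leverage (hᵢ) and Cook's distance rather than deleting it automatically; refit with and without it and report both if conclusions differ.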